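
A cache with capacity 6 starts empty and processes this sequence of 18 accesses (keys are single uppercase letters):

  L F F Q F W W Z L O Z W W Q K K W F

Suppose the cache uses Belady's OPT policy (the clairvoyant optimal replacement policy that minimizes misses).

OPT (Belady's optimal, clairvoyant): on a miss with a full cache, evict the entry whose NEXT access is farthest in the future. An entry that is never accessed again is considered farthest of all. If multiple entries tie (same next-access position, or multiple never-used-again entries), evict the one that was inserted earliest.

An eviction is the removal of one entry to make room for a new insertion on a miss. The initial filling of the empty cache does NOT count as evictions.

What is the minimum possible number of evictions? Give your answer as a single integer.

Answer: 1

Derivation:
OPT (Belady) simulation (capacity=6):
  1. access L: MISS. Cache: [L]
  2. access F: MISS. Cache: [L F]
  3. access F: HIT. Next use of F: step 5. Cache: [L F]
  4. access Q: MISS. Cache: [L F Q]
  5. access F: HIT. Next use of F: step 18. Cache: [L F Q]
  6. access W: MISS. Cache: [L F Q W]
  7. access W: HIT. Next use of W: step 12. Cache: [L F Q W]
  8. access Z: MISS. Cache: [L F Q W Z]
  9. access L: HIT. Next use of L: never. Cache: [L F Q W Z]
  10. access O: MISS. Cache: [L F Q W Z O]
  11. access Z: HIT. Next use of Z: never. Cache: [L F Q W Z O]
  12. access W: HIT. Next use of W: step 13. Cache: [L F Q W Z O]
  13. access W: HIT. Next use of W: step 17. Cache: [L F Q W Z O]
  14. access Q: HIT. Next use of Q: never. Cache: [L F Q W Z O]
  15. access K: MISS, evict L (next use: never). Cache: [F Q W Z O K]
  16. access K: HIT. Next use of K: never. Cache: [F Q W Z O K]
  17. access W: HIT. Next use of W: never. Cache: [F Q W Z O K]
  18. access F: HIT. Next use of F: never. Cache: [F Q W Z O K]
Total: 11 hits, 7 misses, 1 evictions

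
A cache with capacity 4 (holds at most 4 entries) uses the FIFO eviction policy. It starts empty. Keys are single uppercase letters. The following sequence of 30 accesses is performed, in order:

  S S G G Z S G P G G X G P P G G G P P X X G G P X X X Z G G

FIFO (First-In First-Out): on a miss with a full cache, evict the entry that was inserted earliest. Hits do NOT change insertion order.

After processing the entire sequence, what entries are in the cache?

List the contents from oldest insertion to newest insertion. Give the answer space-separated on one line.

FIFO simulation (capacity=4):
  1. access S: MISS. Cache (old->new): [S]
  2. access S: HIT. Cache (old->new): [S]
  3. access G: MISS. Cache (old->new): [S G]
  4. access G: HIT. Cache (old->new): [S G]
  5. access Z: MISS. Cache (old->new): [S G Z]
  6. access S: HIT. Cache (old->new): [S G Z]
  7. access G: HIT. Cache (old->new): [S G Z]
  8. access P: MISS. Cache (old->new): [S G Z P]
  9. access G: HIT. Cache (old->new): [S G Z P]
  10. access G: HIT. Cache (old->new): [S G Z P]
  11. access X: MISS, evict S. Cache (old->new): [G Z P X]
  12. access G: HIT. Cache (old->new): [G Z P X]
  13. access P: HIT. Cache (old->new): [G Z P X]
  14. access P: HIT. Cache (old->new): [G Z P X]
  15. access G: HIT. Cache (old->new): [G Z P X]
  16. access G: HIT. Cache (old->new): [G Z P X]
  17. access G: HIT. Cache (old->new): [G Z P X]
  18. access P: HIT. Cache (old->new): [G Z P X]
  19. access P: HIT. Cache (old->new): [G Z P X]
  20. access X: HIT. Cache (old->new): [G Z P X]
  21. access X: HIT. Cache (old->new): [G Z P X]
  22. access G: HIT. Cache (old->new): [G Z P X]
  23. access G: HIT. Cache (old->new): [G Z P X]
  24. access P: HIT. Cache (old->new): [G Z P X]
  25. access X: HIT. Cache (old->new): [G Z P X]
  26. access X: HIT. Cache (old->new): [G Z P X]
  27. access X: HIT. Cache (old->new): [G Z P X]
  28. access Z: HIT. Cache (old->new): [G Z P X]
  29. access G: HIT. Cache (old->new): [G Z P X]
  30. access G: HIT. Cache (old->new): [G Z P X]
Total: 25 hits, 5 misses, 1 evictions

Answer: G Z P X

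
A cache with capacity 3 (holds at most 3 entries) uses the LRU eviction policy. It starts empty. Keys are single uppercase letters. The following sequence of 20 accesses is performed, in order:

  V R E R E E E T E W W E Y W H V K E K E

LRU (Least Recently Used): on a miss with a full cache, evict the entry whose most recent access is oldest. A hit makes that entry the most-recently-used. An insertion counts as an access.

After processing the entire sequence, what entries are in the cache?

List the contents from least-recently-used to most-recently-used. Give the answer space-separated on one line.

Answer: V K E

Derivation:
LRU simulation (capacity=3):
  1. access V: MISS. Cache (LRU->MRU): [V]
  2. access R: MISS. Cache (LRU->MRU): [V R]
  3. access E: MISS. Cache (LRU->MRU): [V R E]
  4. access R: HIT. Cache (LRU->MRU): [V E R]
  5. access E: HIT. Cache (LRU->MRU): [V R E]
  6. access E: HIT. Cache (LRU->MRU): [V R E]
  7. access E: HIT. Cache (LRU->MRU): [V R E]
  8. access T: MISS, evict V. Cache (LRU->MRU): [R E T]
  9. access E: HIT. Cache (LRU->MRU): [R T E]
  10. access W: MISS, evict R. Cache (LRU->MRU): [T E W]
  11. access W: HIT. Cache (LRU->MRU): [T E W]
  12. access E: HIT. Cache (LRU->MRU): [T W E]
  13. access Y: MISS, evict T. Cache (LRU->MRU): [W E Y]
  14. access W: HIT. Cache (LRU->MRU): [E Y W]
  15. access H: MISS, evict E. Cache (LRU->MRU): [Y W H]
  16. access V: MISS, evict Y. Cache (LRU->MRU): [W H V]
  17. access K: MISS, evict W. Cache (LRU->MRU): [H V K]
  18. access E: MISS, evict H. Cache (LRU->MRU): [V K E]
  19. access K: HIT. Cache (LRU->MRU): [V E K]
  20. access E: HIT. Cache (LRU->MRU): [V K E]
Total: 10 hits, 10 misses, 7 evictions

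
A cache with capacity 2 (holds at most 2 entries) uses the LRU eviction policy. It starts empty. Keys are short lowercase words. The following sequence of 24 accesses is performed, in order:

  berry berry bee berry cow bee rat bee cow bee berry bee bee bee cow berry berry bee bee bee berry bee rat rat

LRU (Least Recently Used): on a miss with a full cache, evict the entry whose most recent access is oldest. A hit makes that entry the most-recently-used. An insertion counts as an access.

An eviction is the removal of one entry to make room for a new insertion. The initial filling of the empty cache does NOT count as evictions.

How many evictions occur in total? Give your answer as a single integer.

LRU simulation (capacity=2):
  1. access berry: MISS. Cache (LRU->MRU): [berry]
  2. access berry: HIT. Cache (LRU->MRU): [berry]
  3. access bee: MISS. Cache (LRU->MRU): [berry bee]
  4. access berry: HIT. Cache (LRU->MRU): [bee berry]
  5. access cow: MISS, evict bee. Cache (LRU->MRU): [berry cow]
  6. access bee: MISS, evict berry. Cache (LRU->MRU): [cow bee]
  7. access rat: MISS, evict cow. Cache (LRU->MRU): [bee rat]
  8. access bee: HIT. Cache (LRU->MRU): [rat bee]
  9. access cow: MISS, evict rat. Cache (LRU->MRU): [bee cow]
  10. access bee: HIT. Cache (LRU->MRU): [cow bee]
  11. access berry: MISS, evict cow. Cache (LRU->MRU): [bee berry]
  12. access bee: HIT. Cache (LRU->MRU): [berry bee]
  13. access bee: HIT. Cache (LRU->MRU): [berry bee]
  14. access bee: HIT. Cache (LRU->MRU): [berry bee]
  15. access cow: MISS, evict berry. Cache (LRU->MRU): [bee cow]
  16. access berry: MISS, evict bee. Cache (LRU->MRU): [cow berry]
  17. access berry: HIT. Cache (LRU->MRU): [cow berry]
  18. access bee: MISS, evict cow. Cache (LRU->MRU): [berry bee]
  19. access bee: HIT. Cache (LRU->MRU): [berry bee]
  20. access bee: HIT. Cache (LRU->MRU): [berry bee]
  21. access berry: HIT. Cache (LRU->MRU): [bee berry]
  22. access bee: HIT. Cache (LRU->MRU): [berry bee]
  23. access rat: MISS, evict berry. Cache (LRU->MRU): [bee rat]
  24. access rat: HIT. Cache (LRU->MRU): [bee rat]
Total: 13 hits, 11 misses, 9 evictions

Answer: 9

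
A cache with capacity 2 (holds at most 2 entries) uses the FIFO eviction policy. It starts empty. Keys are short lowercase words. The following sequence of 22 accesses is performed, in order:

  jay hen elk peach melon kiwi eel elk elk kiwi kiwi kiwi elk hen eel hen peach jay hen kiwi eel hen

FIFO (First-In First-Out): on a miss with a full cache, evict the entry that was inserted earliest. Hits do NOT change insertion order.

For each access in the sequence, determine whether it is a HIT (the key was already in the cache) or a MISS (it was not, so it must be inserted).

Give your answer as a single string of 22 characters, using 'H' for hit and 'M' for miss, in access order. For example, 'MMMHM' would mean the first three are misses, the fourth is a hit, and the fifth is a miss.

Answer: MMMMMMMMHMHHHMMHMMMMMM

Derivation:
FIFO simulation (capacity=2):
  1. access jay: MISS. Cache (old->new): [jay]
  2. access hen: MISS. Cache (old->new): [jay hen]
  3. access elk: MISS, evict jay. Cache (old->new): [hen elk]
  4. access peach: MISS, evict hen. Cache (old->new): [elk peach]
  5. access melon: MISS, evict elk. Cache (old->new): [peach melon]
  6. access kiwi: MISS, evict peach. Cache (old->new): [melon kiwi]
  7. access eel: MISS, evict melon. Cache (old->new): [kiwi eel]
  8. access elk: MISS, evict kiwi. Cache (old->new): [eel elk]
  9. access elk: HIT. Cache (old->new): [eel elk]
  10. access kiwi: MISS, evict eel. Cache (old->new): [elk kiwi]
  11. access kiwi: HIT. Cache (old->new): [elk kiwi]
  12. access kiwi: HIT. Cache (old->new): [elk kiwi]
  13. access elk: HIT. Cache (old->new): [elk kiwi]
  14. access hen: MISS, evict elk. Cache (old->new): [kiwi hen]
  15. access eel: MISS, evict kiwi. Cache (old->new): [hen eel]
  16. access hen: HIT. Cache (old->new): [hen eel]
  17. access peach: MISS, evict hen. Cache (old->new): [eel peach]
  18. access jay: MISS, evict eel. Cache (old->new): [peach jay]
  19. access hen: MISS, evict peach. Cache (old->new): [jay hen]
  20. access kiwi: MISS, evict jay. Cache (old->new): [hen kiwi]
  21. access eel: MISS, evict hen. Cache (old->new): [kiwi eel]
  22. access hen: MISS, evict kiwi. Cache (old->new): [eel hen]
Total: 5 hits, 17 misses, 15 evictions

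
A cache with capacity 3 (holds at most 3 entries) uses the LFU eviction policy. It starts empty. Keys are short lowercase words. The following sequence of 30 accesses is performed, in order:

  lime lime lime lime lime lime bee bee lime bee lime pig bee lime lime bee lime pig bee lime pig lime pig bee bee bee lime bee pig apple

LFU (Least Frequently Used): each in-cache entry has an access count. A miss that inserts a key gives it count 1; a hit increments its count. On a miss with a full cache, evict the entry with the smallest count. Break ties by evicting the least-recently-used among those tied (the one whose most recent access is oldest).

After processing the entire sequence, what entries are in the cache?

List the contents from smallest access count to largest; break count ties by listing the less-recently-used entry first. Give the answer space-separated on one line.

Answer: apple bee lime

Derivation:
LFU simulation (capacity=3):
  1. access lime: MISS. Cache: [lime(c=1)]
  2. access lime: HIT, count now 2. Cache: [lime(c=2)]
  3. access lime: HIT, count now 3. Cache: [lime(c=3)]
  4. access lime: HIT, count now 4. Cache: [lime(c=4)]
  5. access lime: HIT, count now 5. Cache: [lime(c=5)]
  6. access lime: HIT, count now 6. Cache: [lime(c=6)]
  7. access bee: MISS. Cache: [bee(c=1) lime(c=6)]
  8. access bee: HIT, count now 2. Cache: [bee(c=2) lime(c=6)]
  9. access lime: HIT, count now 7. Cache: [bee(c=2) lime(c=7)]
  10. access bee: HIT, count now 3. Cache: [bee(c=3) lime(c=7)]
  11. access lime: HIT, count now 8. Cache: [bee(c=3) lime(c=8)]
  12. access pig: MISS. Cache: [pig(c=1) bee(c=3) lime(c=8)]
  13. access bee: HIT, count now 4. Cache: [pig(c=1) bee(c=4) lime(c=8)]
  14. access lime: HIT, count now 9. Cache: [pig(c=1) bee(c=4) lime(c=9)]
  15. access lime: HIT, count now 10. Cache: [pig(c=1) bee(c=4) lime(c=10)]
  16. access bee: HIT, count now 5. Cache: [pig(c=1) bee(c=5) lime(c=10)]
  17. access lime: HIT, count now 11. Cache: [pig(c=1) bee(c=5) lime(c=11)]
  18. access pig: HIT, count now 2. Cache: [pig(c=2) bee(c=5) lime(c=11)]
  19. access bee: HIT, count now 6. Cache: [pig(c=2) bee(c=6) lime(c=11)]
  20. access lime: HIT, count now 12. Cache: [pig(c=2) bee(c=6) lime(c=12)]
  21. access pig: HIT, count now 3. Cache: [pig(c=3) bee(c=6) lime(c=12)]
  22. access lime: HIT, count now 13. Cache: [pig(c=3) bee(c=6) lime(c=13)]
  23. access pig: HIT, count now 4. Cache: [pig(c=4) bee(c=6) lime(c=13)]
  24. access bee: HIT, count now 7. Cache: [pig(c=4) bee(c=7) lime(c=13)]
  25. access bee: HIT, count now 8. Cache: [pig(c=4) bee(c=8) lime(c=13)]
  26. access bee: HIT, count now 9. Cache: [pig(c=4) bee(c=9) lime(c=13)]
  27. access lime: HIT, count now 14. Cache: [pig(c=4) bee(c=9) lime(c=14)]
  28. access bee: HIT, count now 10. Cache: [pig(c=4) bee(c=10) lime(c=14)]
  29. access pig: HIT, count now 5. Cache: [pig(c=5) bee(c=10) lime(c=14)]
  30. access apple: MISS, evict pig(c=5). Cache: [apple(c=1) bee(c=10) lime(c=14)]
Total: 26 hits, 4 misses, 1 evictions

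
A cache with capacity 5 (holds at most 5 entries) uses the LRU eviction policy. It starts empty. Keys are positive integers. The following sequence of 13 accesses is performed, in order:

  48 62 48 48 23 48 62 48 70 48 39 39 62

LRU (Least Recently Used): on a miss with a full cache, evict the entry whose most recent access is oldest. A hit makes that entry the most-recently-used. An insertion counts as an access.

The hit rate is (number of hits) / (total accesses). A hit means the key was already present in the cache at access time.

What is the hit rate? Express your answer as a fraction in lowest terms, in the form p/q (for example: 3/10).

LRU simulation (capacity=5):
  1. access 48: MISS. Cache (LRU->MRU): [48]
  2. access 62: MISS. Cache (LRU->MRU): [48 62]
  3. access 48: HIT. Cache (LRU->MRU): [62 48]
  4. access 48: HIT. Cache (LRU->MRU): [62 48]
  5. access 23: MISS. Cache (LRU->MRU): [62 48 23]
  6. access 48: HIT. Cache (LRU->MRU): [62 23 48]
  7. access 62: HIT. Cache (LRU->MRU): [23 48 62]
  8. access 48: HIT. Cache (LRU->MRU): [23 62 48]
  9. access 70: MISS. Cache (LRU->MRU): [23 62 48 70]
  10. access 48: HIT. Cache (LRU->MRU): [23 62 70 48]
  11. access 39: MISS. Cache (LRU->MRU): [23 62 70 48 39]
  12. access 39: HIT. Cache (LRU->MRU): [23 62 70 48 39]
  13. access 62: HIT. Cache (LRU->MRU): [23 70 48 39 62]
Total: 8 hits, 5 misses, 0 evictions

Hit rate = 8/13

Answer: 8/13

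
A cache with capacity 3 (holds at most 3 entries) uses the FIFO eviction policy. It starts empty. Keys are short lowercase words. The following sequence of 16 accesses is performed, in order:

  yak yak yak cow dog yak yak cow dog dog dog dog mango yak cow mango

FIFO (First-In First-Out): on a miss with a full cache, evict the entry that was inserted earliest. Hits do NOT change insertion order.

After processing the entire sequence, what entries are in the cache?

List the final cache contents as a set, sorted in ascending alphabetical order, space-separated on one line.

FIFO simulation (capacity=3):
  1. access yak: MISS. Cache (old->new): [yak]
  2. access yak: HIT. Cache (old->new): [yak]
  3. access yak: HIT. Cache (old->new): [yak]
  4. access cow: MISS. Cache (old->new): [yak cow]
  5. access dog: MISS. Cache (old->new): [yak cow dog]
  6. access yak: HIT. Cache (old->new): [yak cow dog]
  7. access yak: HIT. Cache (old->new): [yak cow dog]
  8. access cow: HIT. Cache (old->new): [yak cow dog]
  9. access dog: HIT. Cache (old->new): [yak cow dog]
  10. access dog: HIT. Cache (old->new): [yak cow dog]
  11. access dog: HIT. Cache (old->new): [yak cow dog]
  12. access dog: HIT. Cache (old->new): [yak cow dog]
  13. access mango: MISS, evict yak. Cache (old->new): [cow dog mango]
  14. access yak: MISS, evict cow. Cache (old->new): [dog mango yak]
  15. access cow: MISS, evict dog. Cache (old->new): [mango yak cow]
  16. access mango: HIT. Cache (old->new): [mango yak cow]
Total: 10 hits, 6 misses, 3 evictions

Answer: cow mango yak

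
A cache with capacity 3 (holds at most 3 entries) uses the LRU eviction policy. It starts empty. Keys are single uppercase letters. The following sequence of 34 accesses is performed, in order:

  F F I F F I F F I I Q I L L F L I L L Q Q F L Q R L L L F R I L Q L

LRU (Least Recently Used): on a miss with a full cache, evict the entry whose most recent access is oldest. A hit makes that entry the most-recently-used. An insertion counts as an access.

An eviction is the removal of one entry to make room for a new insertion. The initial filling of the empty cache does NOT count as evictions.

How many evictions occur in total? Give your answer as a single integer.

LRU simulation (capacity=3):
  1. access F: MISS. Cache (LRU->MRU): [F]
  2. access F: HIT. Cache (LRU->MRU): [F]
  3. access I: MISS. Cache (LRU->MRU): [F I]
  4. access F: HIT. Cache (LRU->MRU): [I F]
  5. access F: HIT. Cache (LRU->MRU): [I F]
  6. access I: HIT. Cache (LRU->MRU): [F I]
  7. access F: HIT. Cache (LRU->MRU): [I F]
  8. access F: HIT. Cache (LRU->MRU): [I F]
  9. access I: HIT. Cache (LRU->MRU): [F I]
  10. access I: HIT. Cache (LRU->MRU): [F I]
  11. access Q: MISS. Cache (LRU->MRU): [F I Q]
  12. access I: HIT. Cache (LRU->MRU): [F Q I]
  13. access L: MISS, evict F. Cache (LRU->MRU): [Q I L]
  14. access L: HIT. Cache (LRU->MRU): [Q I L]
  15. access F: MISS, evict Q. Cache (LRU->MRU): [I L F]
  16. access L: HIT. Cache (LRU->MRU): [I F L]
  17. access I: HIT. Cache (LRU->MRU): [F L I]
  18. access L: HIT. Cache (LRU->MRU): [F I L]
  19. access L: HIT. Cache (LRU->MRU): [F I L]
  20. access Q: MISS, evict F. Cache (LRU->MRU): [I L Q]
  21. access Q: HIT. Cache (LRU->MRU): [I L Q]
  22. access F: MISS, evict I. Cache (LRU->MRU): [L Q F]
  23. access L: HIT. Cache (LRU->MRU): [Q F L]
  24. access Q: HIT. Cache (LRU->MRU): [F L Q]
  25. access R: MISS, evict F. Cache (LRU->MRU): [L Q R]
  26. access L: HIT. Cache (LRU->MRU): [Q R L]
  27. access L: HIT. Cache (LRU->MRU): [Q R L]
  28. access L: HIT. Cache (LRU->MRU): [Q R L]
  29. access F: MISS, evict Q. Cache (LRU->MRU): [R L F]
  30. access R: HIT. Cache (LRU->MRU): [L F R]
  31. access I: MISS, evict L. Cache (LRU->MRU): [F R I]
  32. access L: MISS, evict F. Cache (LRU->MRU): [R I L]
  33. access Q: MISS, evict R. Cache (LRU->MRU): [I L Q]
  34. access L: HIT. Cache (LRU->MRU): [I Q L]
Total: 22 hits, 12 misses, 9 evictions

Answer: 9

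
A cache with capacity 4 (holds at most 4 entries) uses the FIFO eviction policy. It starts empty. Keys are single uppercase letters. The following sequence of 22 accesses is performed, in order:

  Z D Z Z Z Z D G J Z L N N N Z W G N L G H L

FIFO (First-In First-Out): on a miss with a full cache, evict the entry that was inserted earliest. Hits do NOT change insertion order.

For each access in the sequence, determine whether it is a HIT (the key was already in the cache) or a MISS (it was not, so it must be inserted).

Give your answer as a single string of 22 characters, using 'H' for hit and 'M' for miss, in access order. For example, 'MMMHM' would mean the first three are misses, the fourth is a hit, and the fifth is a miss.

Answer: MMHHHHHMMHMMHHMMMHMHMH

Derivation:
FIFO simulation (capacity=4):
  1. access Z: MISS. Cache (old->new): [Z]
  2. access D: MISS. Cache (old->new): [Z D]
  3. access Z: HIT. Cache (old->new): [Z D]
  4. access Z: HIT. Cache (old->new): [Z D]
  5. access Z: HIT. Cache (old->new): [Z D]
  6. access Z: HIT. Cache (old->new): [Z D]
  7. access D: HIT. Cache (old->new): [Z D]
  8. access G: MISS. Cache (old->new): [Z D G]
  9. access J: MISS. Cache (old->new): [Z D G J]
  10. access Z: HIT. Cache (old->new): [Z D G J]
  11. access L: MISS, evict Z. Cache (old->new): [D G J L]
  12. access N: MISS, evict D. Cache (old->new): [G J L N]
  13. access N: HIT. Cache (old->new): [G J L N]
  14. access N: HIT. Cache (old->new): [G J L N]
  15. access Z: MISS, evict G. Cache (old->new): [J L N Z]
  16. access W: MISS, evict J. Cache (old->new): [L N Z W]
  17. access G: MISS, evict L. Cache (old->new): [N Z W G]
  18. access N: HIT. Cache (old->new): [N Z W G]
  19. access L: MISS, evict N. Cache (old->new): [Z W G L]
  20. access G: HIT. Cache (old->new): [Z W G L]
  21. access H: MISS, evict Z. Cache (old->new): [W G L H]
  22. access L: HIT. Cache (old->new): [W G L H]
Total: 11 hits, 11 misses, 7 evictions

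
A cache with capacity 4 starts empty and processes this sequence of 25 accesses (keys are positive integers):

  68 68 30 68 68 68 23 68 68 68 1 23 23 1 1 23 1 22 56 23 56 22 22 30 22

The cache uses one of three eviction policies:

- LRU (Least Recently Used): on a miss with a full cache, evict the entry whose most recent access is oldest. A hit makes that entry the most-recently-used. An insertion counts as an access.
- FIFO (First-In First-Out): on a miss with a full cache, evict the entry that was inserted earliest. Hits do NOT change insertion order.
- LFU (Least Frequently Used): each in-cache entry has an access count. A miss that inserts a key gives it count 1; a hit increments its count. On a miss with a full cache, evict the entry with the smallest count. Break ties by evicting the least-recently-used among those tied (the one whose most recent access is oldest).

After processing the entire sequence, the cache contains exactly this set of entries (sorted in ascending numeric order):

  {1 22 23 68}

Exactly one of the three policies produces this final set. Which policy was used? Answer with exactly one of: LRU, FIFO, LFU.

Answer: LFU

Derivation:
Simulating under each policy and comparing final sets:
  LRU: final set = {22 23 30 56} -> differs
  FIFO: final set = {1 22 30 56} -> differs
  LFU: final set = {1 22 23 68} -> MATCHES target
Only LFU produces the target set.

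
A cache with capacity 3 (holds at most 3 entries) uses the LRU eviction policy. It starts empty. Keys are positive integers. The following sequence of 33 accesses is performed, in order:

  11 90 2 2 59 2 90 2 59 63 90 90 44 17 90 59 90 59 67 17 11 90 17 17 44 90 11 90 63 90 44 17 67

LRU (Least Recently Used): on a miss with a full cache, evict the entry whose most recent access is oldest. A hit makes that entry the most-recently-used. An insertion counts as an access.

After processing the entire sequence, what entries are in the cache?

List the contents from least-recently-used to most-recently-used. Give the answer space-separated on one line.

LRU simulation (capacity=3):
  1. access 11: MISS. Cache (LRU->MRU): [11]
  2. access 90: MISS. Cache (LRU->MRU): [11 90]
  3. access 2: MISS. Cache (LRU->MRU): [11 90 2]
  4. access 2: HIT. Cache (LRU->MRU): [11 90 2]
  5. access 59: MISS, evict 11. Cache (LRU->MRU): [90 2 59]
  6. access 2: HIT. Cache (LRU->MRU): [90 59 2]
  7. access 90: HIT. Cache (LRU->MRU): [59 2 90]
  8. access 2: HIT. Cache (LRU->MRU): [59 90 2]
  9. access 59: HIT. Cache (LRU->MRU): [90 2 59]
  10. access 63: MISS, evict 90. Cache (LRU->MRU): [2 59 63]
  11. access 90: MISS, evict 2. Cache (LRU->MRU): [59 63 90]
  12. access 90: HIT. Cache (LRU->MRU): [59 63 90]
  13. access 44: MISS, evict 59. Cache (LRU->MRU): [63 90 44]
  14. access 17: MISS, evict 63. Cache (LRU->MRU): [90 44 17]
  15. access 90: HIT. Cache (LRU->MRU): [44 17 90]
  16. access 59: MISS, evict 44. Cache (LRU->MRU): [17 90 59]
  17. access 90: HIT. Cache (LRU->MRU): [17 59 90]
  18. access 59: HIT. Cache (LRU->MRU): [17 90 59]
  19. access 67: MISS, evict 17. Cache (LRU->MRU): [90 59 67]
  20. access 17: MISS, evict 90. Cache (LRU->MRU): [59 67 17]
  21. access 11: MISS, evict 59. Cache (LRU->MRU): [67 17 11]
  22. access 90: MISS, evict 67. Cache (LRU->MRU): [17 11 90]
  23. access 17: HIT. Cache (LRU->MRU): [11 90 17]
  24. access 17: HIT. Cache (LRU->MRU): [11 90 17]
  25. access 44: MISS, evict 11. Cache (LRU->MRU): [90 17 44]
  26. access 90: HIT. Cache (LRU->MRU): [17 44 90]
  27. access 11: MISS, evict 17. Cache (LRU->MRU): [44 90 11]
  28. access 90: HIT. Cache (LRU->MRU): [44 11 90]
  29. access 63: MISS, evict 44. Cache (LRU->MRU): [11 90 63]
  30. access 90: HIT. Cache (LRU->MRU): [11 63 90]
  31. access 44: MISS, evict 11. Cache (LRU->MRU): [63 90 44]
  32. access 17: MISS, evict 63. Cache (LRU->MRU): [90 44 17]
  33. access 67: MISS, evict 90. Cache (LRU->MRU): [44 17 67]
Total: 14 hits, 19 misses, 16 evictions

Answer: 44 17 67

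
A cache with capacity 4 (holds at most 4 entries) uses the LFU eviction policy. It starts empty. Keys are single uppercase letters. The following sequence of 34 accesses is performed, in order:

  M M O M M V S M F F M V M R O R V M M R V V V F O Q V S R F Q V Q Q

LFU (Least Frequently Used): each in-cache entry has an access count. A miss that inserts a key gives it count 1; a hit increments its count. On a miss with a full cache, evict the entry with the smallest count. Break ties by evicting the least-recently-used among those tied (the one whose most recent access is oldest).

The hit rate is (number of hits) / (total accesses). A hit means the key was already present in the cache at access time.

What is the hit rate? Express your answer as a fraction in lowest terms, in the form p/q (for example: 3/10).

LFU simulation (capacity=4):
  1. access M: MISS. Cache: [M(c=1)]
  2. access M: HIT, count now 2. Cache: [M(c=2)]
  3. access O: MISS. Cache: [O(c=1) M(c=2)]
  4. access M: HIT, count now 3. Cache: [O(c=1) M(c=3)]
  5. access M: HIT, count now 4. Cache: [O(c=1) M(c=4)]
  6. access V: MISS. Cache: [O(c=1) V(c=1) M(c=4)]
  7. access S: MISS. Cache: [O(c=1) V(c=1) S(c=1) M(c=4)]
  8. access M: HIT, count now 5. Cache: [O(c=1) V(c=1) S(c=1) M(c=5)]
  9. access F: MISS, evict O(c=1). Cache: [V(c=1) S(c=1) F(c=1) M(c=5)]
  10. access F: HIT, count now 2. Cache: [V(c=1) S(c=1) F(c=2) M(c=5)]
  11. access M: HIT, count now 6. Cache: [V(c=1) S(c=1) F(c=2) M(c=6)]
  12. access V: HIT, count now 2. Cache: [S(c=1) F(c=2) V(c=2) M(c=6)]
  13. access M: HIT, count now 7. Cache: [S(c=1) F(c=2) V(c=2) M(c=7)]
  14. access R: MISS, evict S(c=1). Cache: [R(c=1) F(c=2) V(c=2) M(c=7)]
  15. access O: MISS, evict R(c=1). Cache: [O(c=1) F(c=2) V(c=2) M(c=7)]
  16. access R: MISS, evict O(c=1). Cache: [R(c=1) F(c=2) V(c=2) M(c=7)]
  17. access V: HIT, count now 3. Cache: [R(c=1) F(c=2) V(c=3) M(c=7)]
  18. access M: HIT, count now 8. Cache: [R(c=1) F(c=2) V(c=3) M(c=8)]
  19. access M: HIT, count now 9. Cache: [R(c=1) F(c=2) V(c=3) M(c=9)]
  20. access R: HIT, count now 2. Cache: [F(c=2) R(c=2) V(c=3) M(c=9)]
  21. access V: HIT, count now 4. Cache: [F(c=2) R(c=2) V(c=4) M(c=9)]
  22. access V: HIT, count now 5. Cache: [F(c=2) R(c=2) V(c=5) M(c=9)]
  23. access V: HIT, count now 6. Cache: [F(c=2) R(c=2) V(c=6) M(c=9)]
  24. access F: HIT, count now 3. Cache: [R(c=2) F(c=3) V(c=6) M(c=9)]
  25. access O: MISS, evict R(c=2). Cache: [O(c=1) F(c=3) V(c=6) M(c=9)]
  26. access Q: MISS, evict O(c=1). Cache: [Q(c=1) F(c=3) V(c=6) M(c=9)]
  27. access V: HIT, count now 7. Cache: [Q(c=1) F(c=3) V(c=7) M(c=9)]
  28. access S: MISS, evict Q(c=1). Cache: [S(c=1) F(c=3) V(c=7) M(c=9)]
  29. access R: MISS, evict S(c=1). Cache: [R(c=1) F(c=3) V(c=7) M(c=9)]
  30. access F: HIT, count now 4. Cache: [R(c=1) F(c=4) V(c=7) M(c=9)]
  31. access Q: MISS, evict R(c=1). Cache: [Q(c=1) F(c=4) V(c=7) M(c=9)]
  32. access V: HIT, count now 8. Cache: [Q(c=1) F(c=4) V(c=8) M(c=9)]
  33. access Q: HIT, count now 2. Cache: [Q(c=2) F(c=4) V(c=8) M(c=9)]
  34. access Q: HIT, count now 3. Cache: [Q(c=3) F(c=4) V(c=8) M(c=9)]
Total: 21 hits, 13 misses, 9 evictions

Hit rate = 21/34

Answer: 21/34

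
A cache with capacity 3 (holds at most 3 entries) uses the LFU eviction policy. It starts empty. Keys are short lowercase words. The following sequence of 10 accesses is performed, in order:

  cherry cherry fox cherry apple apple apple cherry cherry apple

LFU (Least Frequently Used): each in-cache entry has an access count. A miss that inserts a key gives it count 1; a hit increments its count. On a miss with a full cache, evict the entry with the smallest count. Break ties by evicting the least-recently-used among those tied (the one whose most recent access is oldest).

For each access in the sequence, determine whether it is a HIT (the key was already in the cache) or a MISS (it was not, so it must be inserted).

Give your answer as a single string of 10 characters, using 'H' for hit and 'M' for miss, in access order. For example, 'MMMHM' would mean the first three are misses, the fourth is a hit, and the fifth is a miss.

Answer: MHMHMHHHHH

Derivation:
LFU simulation (capacity=3):
  1. access cherry: MISS. Cache: [cherry(c=1)]
  2. access cherry: HIT, count now 2. Cache: [cherry(c=2)]
  3. access fox: MISS. Cache: [fox(c=1) cherry(c=2)]
  4. access cherry: HIT, count now 3. Cache: [fox(c=1) cherry(c=3)]
  5. access apple: MISS. Cache: [fox(c=1) apple(c=1) cherry(c=3)]
  6. access apple: HIT, count now 2. Cache: [fox(c=1) apple(c=2) cherry(c=3)]
  7. access apple: HIT, count now 3. Cache: [fox(c=1) cherry(c=3) apple(c=3)]
  8. access cherry: HIT, count now 4. Cache: [fox(c=1) apple(c=3) cherry(c=4)]
  9. access cherry: HIT, count now 5. Cache: [fox(c=1) apple(c=3) cherry(c=5)]
  10. access apple: HIT, count now 4. Cache: [fox(c=1) apple(c=4) cherry(c=5)]
Total: 7 hits, 3 misses, 0 evictions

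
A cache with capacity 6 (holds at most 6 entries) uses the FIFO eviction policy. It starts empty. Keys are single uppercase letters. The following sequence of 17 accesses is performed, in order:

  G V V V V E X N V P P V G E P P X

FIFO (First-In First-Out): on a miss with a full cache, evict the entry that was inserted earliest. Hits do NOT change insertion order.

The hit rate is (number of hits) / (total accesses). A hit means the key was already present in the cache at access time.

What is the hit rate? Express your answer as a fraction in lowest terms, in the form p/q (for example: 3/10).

Answer: 11/17

Derivation:
FIFO simulation (capacity=6):
  1. access G: MISS. Cache (old->new): [G]
  2. access V: MISS. Cache (old->new): [G V]
  3. access V: HIT. Cache (old->new): [G V]
  4. access V: HIT. Cache (old->new): [G V]
  5. access V: HIT. Cache (old->new): [G V]
  6. access E: MISS. Cache (old->new): [G V E]
  7. access X: MISS. Cache (old->new): [G V E X]
  8. access N: MISS. Cache (old->new): [G V E X N]
  9. access V: HIT. Cache (old->new): [G V E X N]
  10. access P: MISS. Cache (old->new): [G V E X N P]
  11. access P: HIT. Cache (old->new): [G V E X N P]
  12. access V: HIT. Cache (old->new): [G V E X N P]
  13. access G: HIT. Cache (old->new): [G V E X N P]
  14. access E: HIT. Cache (old->new): [G V E X N P]
  15. access P: HIT. Cache (old->new): [G V E X N P]
  16. access P: HIT. Cache (old->new): [G V E X N P]
  17. access X: HIT. Cache (old->new): [G V E X N P]
Total: 11 hits, 6 misses, 0 evictions

Hit rate = 11/17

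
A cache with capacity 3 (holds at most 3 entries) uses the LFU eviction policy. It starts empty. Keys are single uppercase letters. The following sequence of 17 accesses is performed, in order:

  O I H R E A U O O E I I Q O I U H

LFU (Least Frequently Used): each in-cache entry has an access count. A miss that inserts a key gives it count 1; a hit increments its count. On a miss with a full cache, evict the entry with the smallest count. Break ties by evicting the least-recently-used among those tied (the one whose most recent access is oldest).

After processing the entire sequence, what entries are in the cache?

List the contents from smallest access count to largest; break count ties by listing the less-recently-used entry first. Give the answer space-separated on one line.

Answer: H O I

Derivation:
LFU simulation (capacity=3):
  1. access O: MISS. Cache: [O(c=1)]
  2. access I: MISS. Cache: [O(c=1) I(c=1)]
  3. access H: MISS. Cache: [O(c=1) I(c=1) H(c=1)]
  4. access R: MISS, evict O(c=1). Cache: [I(c=1) H(c=1) R(c=1)]
  5. access E: MISS, evict I(c=1). Cache: [H(c=1) R(c=1) E(c=1)]
  6. access A: MISS, evict H(c=1). Cache: [R(c=1) E(c=1) A(c=1)]
  7. access U: MISS, evict R(c=1). Cache: [E(c=1) A(c=1) U(c=1)]
  8. access O: MISS, evict E(c=1). Cache: [A(c=1) U(c=1) O(c=1)]
  9. access O: HIT, count now 2. Cache: [A(c=1) U(c=1) O(c=2)]
  10. access E: MISS, evict A(c=1). Cache: [U(c=1) E(c=1) O(c=2)]
  11. access I: MISS, evict U(c=1). Cache: [E(c=1) I(c=1) O(c=2)]
  12. access I: HIT, count now 2. Cache: [E(c=1) O(c=2) I(c=2)]
  13. access Q: MISS, evict E(c=1). Cache: [Q(c=1) O(c=2) I(c=2)]
  14. access O: HIT, count now 3. Cache: [Q(c=1) I(c=2) O(c=3)]
  15. access I: HIT, count now 3. Cache: [Q(c=1) O(c=3) I(c=3)]
  16. access U: MISS, evict Q(c=1). Cache: [U(c=1) O(c=3) I(c=3)]
  17. access H: MISS, evict U(c=1). Cache: [H(c=1) O(c=3) I(c=3)]
Total: 4 hits, 13 misses, 10 evictions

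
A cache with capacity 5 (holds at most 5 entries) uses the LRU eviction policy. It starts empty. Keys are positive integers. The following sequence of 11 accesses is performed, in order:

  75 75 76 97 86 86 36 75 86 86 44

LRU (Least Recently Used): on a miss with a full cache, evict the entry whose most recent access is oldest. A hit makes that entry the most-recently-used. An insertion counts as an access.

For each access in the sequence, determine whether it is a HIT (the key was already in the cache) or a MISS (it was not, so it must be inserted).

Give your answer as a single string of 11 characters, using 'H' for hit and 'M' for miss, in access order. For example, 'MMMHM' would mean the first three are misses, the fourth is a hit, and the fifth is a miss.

LRU simulation (capacity=5):
  1. access 75: MISS. Cache (LRU->MRU): [75]
  2. access 75: HIT. Cache (LRU->MRU): [75]
  3. access 76: MISS. Cache (LRU->MRU): [75 76]
  4. access 97: MISS. Cache (LRU->MRU): [75 76 97]
  5. access 86: MISS. Cache (LRU->MRU): [75 76 97 86]
  6. access 86: HIT. Cache (LRU->MRU): [75 76 97 86]
  7. access 36: MISS. Cache (LRU->MRU): [75 76 97 86 36]
  8. access 75: HIT. Cache (LRU->MRU): [76 97 86 36 75]
  9. access 86: HIT. Cache (LRU->MRU): [76 97 36 75 86]
  10. access 86: HIT. Cache (LRU->MRU): [76 97 36 75 86]
  11. access 44: MISS, evict 76. Cache (LRU->MRU): [97 36 75 86 44]
Total: 5 hits, 6 misses, 1 evictions

Answer: MHMMMHMHHHM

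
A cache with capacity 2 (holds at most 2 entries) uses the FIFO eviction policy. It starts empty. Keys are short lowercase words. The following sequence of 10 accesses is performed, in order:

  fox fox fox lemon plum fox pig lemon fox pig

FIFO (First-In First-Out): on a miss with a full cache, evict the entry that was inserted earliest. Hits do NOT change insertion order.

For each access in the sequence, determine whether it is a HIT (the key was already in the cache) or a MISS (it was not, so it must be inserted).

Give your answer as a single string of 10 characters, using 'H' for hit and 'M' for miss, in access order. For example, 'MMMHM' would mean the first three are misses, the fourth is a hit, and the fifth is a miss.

FIFO simulation (capacity=2):
  1. access fox: MISS. Cache (old->new): [fox]
  2. access fox: HIT. Cache (old->new): [fox]
  3. access fox: HIT. Cache (old->new): [fox]
  4. access lemon: MISS. Cache (old->new): [fox lemon]
  5. access plum: MISS, evict fox. Cache (old->new): [lemon plum]
  6. access fox: MISS, evict lemon. Cache (old->new): [plum fox]
  7. access pig: MISS, evict plum. Cache (old->new): [fox pig]
  8. access lemon: MISS, evict fox. Cache (old->new): [pig lemon]
  9. access fox: MISS, evict pig. Cache (old->new): [lemon fox]
  10. access pig: MISS, evict lemon. Cache (old->new): [fox pig]
Total: 2 hits, 8 misses, 6 evictions

Answer: MHHMMMMMMM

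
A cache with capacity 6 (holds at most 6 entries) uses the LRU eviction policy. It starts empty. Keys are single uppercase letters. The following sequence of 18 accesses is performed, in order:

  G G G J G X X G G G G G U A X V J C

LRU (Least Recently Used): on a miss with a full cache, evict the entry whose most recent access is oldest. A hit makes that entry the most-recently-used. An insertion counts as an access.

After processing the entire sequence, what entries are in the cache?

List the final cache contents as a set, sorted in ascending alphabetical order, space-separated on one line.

Answer: A C J U V X

Derivation:
LRU simulation (capacity=6):
  1. access G: MISS. Cache (LRU->MRU): [G]
  2. access G: HIT. Cache (LRU->MRU): [G]
  3. access G: HIT. Cache (LRU->MRU): [G]
  4. access J: MISS. Cache (LRU->MRU): [G J]
  5. access G: HIT. Cache (LRU->MRU): [J G]
  6. access X: MISS. Cache (LRU->MRU): [J G X]
  7. access X: HIT. Cache (LRU->MRU): [J G X]
  8. access G: HIT. Cache (LRU->MRU): [J X G]
  9. access G: HIT. Cache (LRU->MRU): [J X G]
  10. access G: HIT. Cache (LRU->MRU): [J X G]
  11. access G: HIT. Cache (LRU->MRU): [J X G]
  12. access G: HIT. Cache (LRU->MRU): [J X G]
  13. access U: MISS. Cache (LRU->MRU): [J X G U]
  14. access A: MISS. Cache (LRU->MRU): [J X G U A]
  15. access X: HIT. Cache (LRU->MRU): [J G U A X]
  16. access V: MISS. Cache (LRU->MRU): [J G U A X V]
  17. access J: HIT. Cache (LRU->MRU): [G U A X V J]
  18. access C: MISS, evict G. Cache (LRU->MRU): [U A X V J C]
Total: 11 hits, 7 misses, 1 evictions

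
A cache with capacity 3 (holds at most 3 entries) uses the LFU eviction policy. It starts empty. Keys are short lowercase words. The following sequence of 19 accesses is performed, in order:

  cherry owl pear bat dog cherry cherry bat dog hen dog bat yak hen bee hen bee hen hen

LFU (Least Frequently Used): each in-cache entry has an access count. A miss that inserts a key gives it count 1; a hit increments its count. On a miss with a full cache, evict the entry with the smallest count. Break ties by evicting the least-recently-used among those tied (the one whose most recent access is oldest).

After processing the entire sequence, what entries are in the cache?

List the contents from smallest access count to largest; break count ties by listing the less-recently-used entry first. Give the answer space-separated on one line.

Answer: hen dog bat

Derivation:
LFU simulation (capacity=3):
  1. access cherry: MISS. Cache: [cherry(c=1)]
  2. access owl: MISS. Cache: [cherry(c=1) owl(c=1)]
  3. access pear: MISS. Cache: [cherry(c=1) owl(c=1) pear(c=1)]
  4. access bat: MISS, evict cherry(c=1). Cache: [owl(c=1) pear(c=1) bat(c=1)]
  5. access dog: MISS, evict owl(c=1). Cache: [pear(c=1) bat(c=1) dog(c=1)]
  6. access cherry: MISS, evict pear(c=1). Cache: [bat(c=1) dog(c=1) cherry(c=1)]
  7. access cherry: HIT, count now 2. Cache: [bat(c=1) dog(c=1) cherry(c=2)]
  8. access bat: HIT, count now 2. Cache: [dog(c=1) cherry(c=2) bat(c=2)]
  9. access dog: HIT, count now 2. Cache: [cherry(c=2) bat(c=2) dog(c=2)]
  10. access hen: MISS, evict cherry(c=2). Cache: [hen(c=1) bat(c=2) dog(c=2)]
  11. access dog: HIT, count now 3. Cache: [hen(c=1) bat(c=2) dog(c=3)]
  12. access bat: HIT, count now 3. Cache: [hen(c=1) dog(c=3) bat(c=3)]
  13. access yak: MISS, evict hen(c=1). Cache: [yak(c=1) dog(c=3) bat(c=3)]
  14. access hen: MISS, evict yak(c=1). Cache: [hen(c=1) dog(c=3) bat(c=3)]
  15. access bee: MISS, evict hen(c=1). Cache: [bee(c=1) dog(c=3) bat(c=3)]
  16. access hen: MISS, evict bee(c=1). Cache: [hen(c=1) dog(c=3) bat(c=3)]
  17. access bee: MISS, evict hen(c=1). Cache: [bee(c=1) dog(c=3) bat(c=3)]
  18. access hen: MISS, evict bee(c=1). Cache: [hen(c=1) dog(c=3) bat(c=3)]
  19. access hen: HIT, count now 2. Cache: [hen(c=2) dog(c=3) bat(c=3)]
Total: 6 hits, 13 misses, 10 evictions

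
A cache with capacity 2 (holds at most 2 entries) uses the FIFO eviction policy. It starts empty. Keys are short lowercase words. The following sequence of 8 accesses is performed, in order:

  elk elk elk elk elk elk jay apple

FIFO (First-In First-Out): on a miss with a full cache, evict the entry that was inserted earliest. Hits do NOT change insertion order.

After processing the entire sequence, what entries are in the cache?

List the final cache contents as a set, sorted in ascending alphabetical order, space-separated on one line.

Answer: apple jay

Derivation:
FIFO simulation (capacity=2):
  1. access elk: MISS. Cache (old->new): [elk]
  2. access elk: HIT. Cache (old->new): [elk]
  3. access elk: HIT. Cache (old->new): [elk]
  4. access elk: HIT. Cache (old->new): [elk]
  5. access elk: HIT. Cache (old->new): [elk]
  6. access elk: HIT. Cache (old->new): [elk]
  7. access jay: MISS. Cache (old->new): [elk jay]
  8. access apple: MISS, evict elk. Cache (old->new): [jay apple]
Total: 5 hits, 3 misses, 1 evictions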